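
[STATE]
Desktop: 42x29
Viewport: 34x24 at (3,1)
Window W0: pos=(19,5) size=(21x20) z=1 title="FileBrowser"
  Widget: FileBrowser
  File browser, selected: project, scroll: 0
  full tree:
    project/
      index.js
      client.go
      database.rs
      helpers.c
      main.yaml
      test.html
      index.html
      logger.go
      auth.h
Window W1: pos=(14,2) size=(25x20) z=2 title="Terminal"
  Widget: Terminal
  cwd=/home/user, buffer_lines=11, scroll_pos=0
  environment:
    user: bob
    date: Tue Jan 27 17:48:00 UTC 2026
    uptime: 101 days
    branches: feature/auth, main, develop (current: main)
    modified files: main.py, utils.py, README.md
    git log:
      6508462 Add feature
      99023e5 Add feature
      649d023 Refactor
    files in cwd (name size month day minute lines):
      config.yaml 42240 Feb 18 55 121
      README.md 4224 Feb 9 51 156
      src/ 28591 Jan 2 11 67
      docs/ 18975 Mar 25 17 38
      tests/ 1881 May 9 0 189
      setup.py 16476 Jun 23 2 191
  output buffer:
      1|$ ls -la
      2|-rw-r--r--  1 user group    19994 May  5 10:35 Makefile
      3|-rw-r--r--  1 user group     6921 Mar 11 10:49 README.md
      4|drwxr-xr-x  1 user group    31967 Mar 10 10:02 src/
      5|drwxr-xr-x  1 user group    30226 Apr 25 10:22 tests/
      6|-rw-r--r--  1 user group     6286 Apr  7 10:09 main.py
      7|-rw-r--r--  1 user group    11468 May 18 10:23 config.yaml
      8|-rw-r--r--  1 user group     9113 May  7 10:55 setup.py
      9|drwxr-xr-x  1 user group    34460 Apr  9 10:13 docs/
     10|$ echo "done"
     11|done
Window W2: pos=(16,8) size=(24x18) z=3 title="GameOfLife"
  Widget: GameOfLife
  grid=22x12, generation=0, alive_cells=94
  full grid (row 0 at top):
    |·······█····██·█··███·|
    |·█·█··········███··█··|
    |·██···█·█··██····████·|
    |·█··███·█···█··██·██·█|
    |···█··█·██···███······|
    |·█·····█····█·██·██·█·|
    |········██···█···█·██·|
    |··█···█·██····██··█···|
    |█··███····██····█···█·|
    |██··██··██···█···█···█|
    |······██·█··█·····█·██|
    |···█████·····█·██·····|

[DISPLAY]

                                  
           ┏━━━━━━━━━━━━━━━━━━━━━━
           ┃ Terminal             
           ┠──────────────────────
           ┃$ ls -la              
           ┃-rw-r--r--  1 user gro
           ┃-rw-r--r--  1 user gro
           ┃d┏━━━━━━━━━━━━━━━━━━━━
           ┃d┃ GameOfLife         
           ┃-┠────────────────────
           ┃-┃Gen: 0              
           ┃-┃·······█····██·█··██
           ┃d┃·█·█··········███··█
           ┃$┃·██···█·█··██····███
           ┃d┃·█··███·█···█··██·██
           ┃$┃···█··█·██···███····
           ┃ ┃·█·····█····█·██·██·
           ┃ ┃········██···█···█·█
           ┃ ┃··█···█·██····██··█·
           ┃ ┃█··███····██····█···
           ┗━┃██··██··██···█···█··
             ┃······██·█··█·····█·
             ┃···█████·····█·██···
             ┃                    


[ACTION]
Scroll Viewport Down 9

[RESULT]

           ┃$ ls -la              
           ┃-rw-r--r--  1 user gro
           ┃-rw-r--r--  1 user gro
           ┃d┏━━━━━━━━━━━━━━━━━━━━
           ┃d┃ GameOfLife         
           ┃-┠────────────────────
           ┃-┃Gen: 0              
           ┃-┃·······█····██·█··██
           ┃d┃·█·█··········███··█
           ┃$┃·██···█·█··██····███
           ┃d┃·█··███·█···█··██·██
           ┃$┃···█··█·██···███····
           ┃ ┃·█·····█····█·██·██·
           ┃ ┃········██···█···█·█
           ┃ ┃··█···█·██····██··█·
           ┃ ┃█··███····██····█···
           ┗━┃██··██··██···█···█··
             ┃······██·█··█·····█·
             ┃···█████·····█·██···
             ┃                    
             ┗━━━━━━━━━━━━━━━━━━━━
                                  
                                  
                                  


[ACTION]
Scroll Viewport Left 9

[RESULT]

              ┃$ ls -la           
              ┃-rw-r--r--  1 user 
              ┃-rw-r--r--  1 user 
              ┃d┏━━━━━━━━━━━━━━━━━
              ┃d┃ GameOfLife      
              ┃-┠─────────────────
              ┃-┃Gen: 0           
              ┃-┃·······█····██·█·
              ┃d┃·█·█··········███
              ┃$┃·██···█·█··██····
              ┃d┃·█··███·█···█··██
              ┃$┃···█··█·██···███·
              ┃ ┃·█·····█····█·██·
              ┃ ┃········██···█···
              ┃ ┃··█···█·██····██·
              ┃ ┃█··███····██····█
              ┗━┃██··██··██···█···
                ┃······██·█··█····
                ┃···█████·····█·██
                ┃                 
                ┗━━━━━━━━━━━━━━━━━
                                  
                                  
                                  


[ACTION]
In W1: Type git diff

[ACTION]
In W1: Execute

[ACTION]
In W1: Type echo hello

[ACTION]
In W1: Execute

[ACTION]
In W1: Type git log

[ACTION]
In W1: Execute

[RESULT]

              ┃$ echo "done"      
              ┃done               
              ┃$ git diff         
              ┃d┏━━━━━━━━━━━━━━━━━
              ┃-┃ GameOfLife      
              ┃+┠─────────────────
              ┃@┃Gen: 0           
              ┃+┃·······█····██·█·
              ┃ ┃·█·█··········███
              ┃$┃·██···█·█··██····
              ┃h┃·█··███·█···█··██
              ┃$┃···█··█·██···███·
              ┃6┃·█·····█····█·██·
              ┃9┃········██···█···
              ┃6┃··█···█·██····██·
              ┃$┃█··███····██····█
              ┗━┃██··██··██···█···
                ┃······██·█··█····
                ┃···█████·····█·██
                ┃                 
                ┗━━━━━━━━━━━━━━━━━
                                  
                                  
                                  


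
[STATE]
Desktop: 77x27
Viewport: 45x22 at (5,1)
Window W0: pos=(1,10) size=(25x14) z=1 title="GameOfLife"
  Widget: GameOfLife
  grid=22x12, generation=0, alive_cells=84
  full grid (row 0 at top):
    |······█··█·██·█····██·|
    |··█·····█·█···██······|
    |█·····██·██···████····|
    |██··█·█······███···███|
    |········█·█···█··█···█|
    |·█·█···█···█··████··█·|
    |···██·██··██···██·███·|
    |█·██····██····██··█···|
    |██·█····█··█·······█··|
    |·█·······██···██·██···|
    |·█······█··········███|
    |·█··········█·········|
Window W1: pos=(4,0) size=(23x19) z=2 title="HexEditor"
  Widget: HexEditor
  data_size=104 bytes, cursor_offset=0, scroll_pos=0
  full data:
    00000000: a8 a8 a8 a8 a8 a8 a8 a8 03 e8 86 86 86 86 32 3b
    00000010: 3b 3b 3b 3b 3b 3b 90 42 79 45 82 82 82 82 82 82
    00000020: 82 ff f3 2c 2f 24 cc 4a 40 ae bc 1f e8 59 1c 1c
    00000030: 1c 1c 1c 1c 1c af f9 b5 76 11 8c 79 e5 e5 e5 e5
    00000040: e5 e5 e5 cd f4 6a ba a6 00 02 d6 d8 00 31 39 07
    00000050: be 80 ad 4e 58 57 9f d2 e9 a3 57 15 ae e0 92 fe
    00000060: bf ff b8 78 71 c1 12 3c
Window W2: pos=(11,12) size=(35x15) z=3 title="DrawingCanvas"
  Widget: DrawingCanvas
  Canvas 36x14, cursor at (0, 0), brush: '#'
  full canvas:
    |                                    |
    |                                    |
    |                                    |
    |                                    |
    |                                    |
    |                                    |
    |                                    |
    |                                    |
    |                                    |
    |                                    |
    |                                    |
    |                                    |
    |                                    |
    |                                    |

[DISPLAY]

 HexEditor           ┃                       
─────────────────────┨                       
00000000  A8 a8 a8 a8┃                       
00000010  3b 3b 3b 3b┃                       
00000020  82 ff f3 2c┃                       
00000030  1c 1c 1c 1c┃                       
00000040  e5 e5 e5 cd┃                       
00000050  be 80 ad 4e┃                       
00000060  bf ff b8 78┃                       
                     ┃                       
                     ┃                       
      ┏━━━━━━━━━━━━━━━━━━━━━━━━━━━━━━━━━┓    
      ┃ DrawingCanvas                   ┃    
      ┠─────────────────────────────────┨    
      ┃+                                ┃    
      ┃                                 ┃    
      ┃                                 ┃    
━━━━━━┃                                 ┃    
██·██·┃                                 ┃    
█····█┃                                 ┃    
█····█┃                                 ┃    
······┃                                 ┃    


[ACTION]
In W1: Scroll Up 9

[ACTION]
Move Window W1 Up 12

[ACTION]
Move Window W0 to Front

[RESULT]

 HexEditor           ┃                       
─────────────────────┨                       
00000000  A8 a8 a8 a8┃                       
00000010  3b 3b 3b 3b┃                       
00000020  82 ff f3 2c┃                       
00000030  1c 1c 1c 1c┃                       
00000040  e5 e5 e5 cd┃                       
00000050  be 80 ad 4e┃                       
00000060  bf ff b8 78┃                       
━━━━━━━━━━━━━━━━━━━━┓┃                       
meOfLife            ┃┃                       
────────────────────┨━━━━━━━━━━━━━━━━━━━┓    
: 0                 ┃                   ┃    
·····█·█···██······ ┃───────────────────┨    
···██·██···████···· ┃                   ┃    
·█·█······███···███ ┃                   ┃    
·····█·█···█··█···█ ┃                   ┃    
█···█···█··████··█· ┃                   ┃    
██·██··██···██·███· ┃                   ┃    
█····██····██··█··· ┃                   ┃    
█····█··█·······█·· ┃                   ┃    
······██···██·██··· ┃                   ┃    


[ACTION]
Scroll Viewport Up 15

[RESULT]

━━━━━━━━━━━━━━━━━━━━━┓                       
 HexEditor           ┃                       
─────────────────────┨                       
00000000  A8 a8 a8 a8┃                       
00000010  3b 3b 3b 3b┃                       
00000020  82 ff f3 2c┃                       
00000030  1c 1c 1c 1c┃                       
00000040  e5 e5 e5 cd┃                       
00000050  be 80 ad 4e┃                       
00000060  bf ff b8 78┃                       
━━━━━━━━━━━━━━━━━━━━┓┃                       
meOfLife            ┃┃                       
────────────────────┨━━━━━━━━━━━━━━━━━━━┓    
: 0                 ┃                   ┃    
·····█·█···██······ ┃───────────────────┨    
···██·██···████···· ┃                   ┃    
·█·█······███···███ ┃                   ┃    
·····█·█···█··█···█ ┃                   ┃    
█···█···█··████··█· ┃                   ┃    
██·██··██···██·███· ┃                   ┃    
█····██····██··█··· ┃                   ┃    
█····█··█·······█·· ┃                   ┃    


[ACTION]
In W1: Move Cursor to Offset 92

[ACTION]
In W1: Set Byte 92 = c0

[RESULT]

━━━━━━━━━━━━━━━━━━━━━┓                       
 HexEditor           ┃                       
─────────────────────┨                       
00000000  a8 a8 a8 a8┃                       
00000010  3b 3b 3b 3b┃                       
00000020  82 ff f3 2c┃                       
00000030  1c 1c 1c 1c┃                       
00000040  e5 e5 e5 cd┃                       
00000050  be 80 ad 4e┃                       
00000060  bf ff b8 78┃                       
━━━━━━━━━━━━━━━━━━━━┓┃                       
meOfLife            ┃┃                       
────────────────────┨━━━━━━━━━━━━━━━━━━━┓    
: 0                 ┃                   ┃    
·····█·█···██······ ┃───────────────────┨    
···██·██···████···· ┃                   ┃    
·█·█······███···███ ┃                   ┃    
·····█·█···█··█···█ ┃                   ┃    
█···█···█··████··█· ┃                   ┃    
██·██··██···██·███· ┃                   ┃    
█····██····██··█··· ┃                   ┃    
█····█··█·······█·· ┃                   ┃    


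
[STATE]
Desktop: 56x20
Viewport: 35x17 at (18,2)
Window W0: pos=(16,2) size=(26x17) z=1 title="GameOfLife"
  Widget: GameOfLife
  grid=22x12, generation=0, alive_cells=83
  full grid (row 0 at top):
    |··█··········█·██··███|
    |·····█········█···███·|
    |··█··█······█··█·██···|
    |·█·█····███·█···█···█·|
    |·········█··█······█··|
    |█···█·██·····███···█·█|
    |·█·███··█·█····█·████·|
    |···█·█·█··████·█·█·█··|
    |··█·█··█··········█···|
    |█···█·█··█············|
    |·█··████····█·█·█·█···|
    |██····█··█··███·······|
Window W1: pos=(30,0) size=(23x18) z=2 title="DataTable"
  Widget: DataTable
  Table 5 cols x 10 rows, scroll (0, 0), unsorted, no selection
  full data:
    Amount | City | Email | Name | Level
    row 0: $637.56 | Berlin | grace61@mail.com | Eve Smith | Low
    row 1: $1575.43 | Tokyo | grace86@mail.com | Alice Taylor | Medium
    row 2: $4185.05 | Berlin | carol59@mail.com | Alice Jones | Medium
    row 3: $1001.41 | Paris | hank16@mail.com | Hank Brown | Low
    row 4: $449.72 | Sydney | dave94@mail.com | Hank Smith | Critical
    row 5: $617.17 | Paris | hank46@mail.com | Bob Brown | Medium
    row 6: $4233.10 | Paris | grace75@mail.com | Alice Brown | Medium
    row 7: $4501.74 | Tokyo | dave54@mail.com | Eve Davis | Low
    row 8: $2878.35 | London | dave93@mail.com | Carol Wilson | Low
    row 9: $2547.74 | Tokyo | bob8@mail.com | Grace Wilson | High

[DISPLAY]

━━━━━━━━━━━━┠─────────────────────┨
GameOfLife  ┃Amount  │City  │Email┃
────────────┃────────┼──────┼─────┃
en: 0       ┃$637.56 │Berlin│grace┃
·█··········┃$1575.43│Tokyo │grace┃
····█·······┃$4185.05│Berlin│carol┃
·█··█······█┃$1001.41│Paris │hank1┃
█·█····███·█┃$449.72 │Sydney│dave9┃
········█··█┃$617.17 │Paris │hank4┃
···█·██·····┃$4233.10│Paris │grace┃
█·███··█·█··┃$4501.74│Tokyo │dave5┃
··█·█·█··███┃$2878.35│London│dave9┃
·█·█··█·····┃$2547.74│Tokyo │bob8@┃
···█·█··█···┃                     ┃
█··████····█┃                     ┃
█····█··█··█┗━━━━━━━━━━━━━━━━━━━━━┛
━━━━━━━━━━━━━━━━━━━━━━━┛           


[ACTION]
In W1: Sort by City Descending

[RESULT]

━━━━━━━━━━━━┠─────────────────────┨
GameOfLife  ┃Amount  │City ▼│Email┃
────────────┃────────┼──────┼─────┃
en: 0       ┃$1575.43│Tokyo │grace┃
·█··········┃$4501.74│Tokyo │dave5┃
····█·······┃$2547.74│Tokyo │bob8@┃
·█··█······█┃$449.72 │Sydney│dave9┃
█·█····███·█┃$1001.41│Paris │hank1┃
········█··█┃$617.17 │Paris │hank4┃
···█·██·····┃$4233.10│Paris │grace┃
█·███··█·█··┃$2878.35│London│dave9┃
··█·█·█··███┃$637.56 │Berlin│grace┃
·█·█··█·····┃$4185.05│Berlin│carol┃
···█·█··█···┃                     ┃
█··████····█┃                     ┃
█····█··█··█┗━━━━━━━━━━━━━━━━━━━━━┛
━━━━━━━━━━━━━━━━━━━━━━━┛           


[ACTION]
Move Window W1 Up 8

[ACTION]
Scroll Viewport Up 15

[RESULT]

            ┏━━━━━━━━━━━━━━━━━━━━━┓
            ┃ DataTable           ┃
━━━━━━━━━━━━┠─────────────────────┨
GameOfLife  ┃Amount  │City ▼│Email┃
────────────┃────────┼──────┼─────┃
en: 0       ┃$1575.43│Tokyo │grace┃
·█··········┃$4501.74│Tokyo │dave5┃
····█·······┃$2547.74│Tokyo │bob8@┃
·█··█······█┃$449.72 │Sydney│dave9┃
█·█····███·█┃$1001.41│Paris │hank1┃
········█··█┃$617.17 │Paris │hank4┃
···█·██·····┃$4233.10│Paris │grace┃
█·███··█·█··┃$2878.35│London│dave9┃
··█·█·█··███┃$637.56 │Berlin│grace┃
·█·█··█·····┃$4185.05│Berlin│carol┃
···█·█··█···┃                     ┃
█··████····█┃                     ┃


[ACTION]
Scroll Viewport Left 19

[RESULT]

                              ┏━━━━
                              ┃ Dat
                ┏━━━━━━━━━━━━━┠────
                ┃ GameOfLife  ┃Amou
                ┠─────────────┃────
                ┃Gen: 0       ┃$157
                ┃··█··········┃$450
                ┃·····█·······┃$254
                ┃··█··█······█┃$449
                ┃·█·█····███·█┃$100
                ┃·········█··█┃$617
                ┃█···█·██·····┃$423
                ┃·█·███··█·█··┃$287
                ┃···█·█·█··███┃$637
                ┃··█·█··█·····┃$418
                ┃█···█·█··█···┃    
                ┃·█··████····█┃    


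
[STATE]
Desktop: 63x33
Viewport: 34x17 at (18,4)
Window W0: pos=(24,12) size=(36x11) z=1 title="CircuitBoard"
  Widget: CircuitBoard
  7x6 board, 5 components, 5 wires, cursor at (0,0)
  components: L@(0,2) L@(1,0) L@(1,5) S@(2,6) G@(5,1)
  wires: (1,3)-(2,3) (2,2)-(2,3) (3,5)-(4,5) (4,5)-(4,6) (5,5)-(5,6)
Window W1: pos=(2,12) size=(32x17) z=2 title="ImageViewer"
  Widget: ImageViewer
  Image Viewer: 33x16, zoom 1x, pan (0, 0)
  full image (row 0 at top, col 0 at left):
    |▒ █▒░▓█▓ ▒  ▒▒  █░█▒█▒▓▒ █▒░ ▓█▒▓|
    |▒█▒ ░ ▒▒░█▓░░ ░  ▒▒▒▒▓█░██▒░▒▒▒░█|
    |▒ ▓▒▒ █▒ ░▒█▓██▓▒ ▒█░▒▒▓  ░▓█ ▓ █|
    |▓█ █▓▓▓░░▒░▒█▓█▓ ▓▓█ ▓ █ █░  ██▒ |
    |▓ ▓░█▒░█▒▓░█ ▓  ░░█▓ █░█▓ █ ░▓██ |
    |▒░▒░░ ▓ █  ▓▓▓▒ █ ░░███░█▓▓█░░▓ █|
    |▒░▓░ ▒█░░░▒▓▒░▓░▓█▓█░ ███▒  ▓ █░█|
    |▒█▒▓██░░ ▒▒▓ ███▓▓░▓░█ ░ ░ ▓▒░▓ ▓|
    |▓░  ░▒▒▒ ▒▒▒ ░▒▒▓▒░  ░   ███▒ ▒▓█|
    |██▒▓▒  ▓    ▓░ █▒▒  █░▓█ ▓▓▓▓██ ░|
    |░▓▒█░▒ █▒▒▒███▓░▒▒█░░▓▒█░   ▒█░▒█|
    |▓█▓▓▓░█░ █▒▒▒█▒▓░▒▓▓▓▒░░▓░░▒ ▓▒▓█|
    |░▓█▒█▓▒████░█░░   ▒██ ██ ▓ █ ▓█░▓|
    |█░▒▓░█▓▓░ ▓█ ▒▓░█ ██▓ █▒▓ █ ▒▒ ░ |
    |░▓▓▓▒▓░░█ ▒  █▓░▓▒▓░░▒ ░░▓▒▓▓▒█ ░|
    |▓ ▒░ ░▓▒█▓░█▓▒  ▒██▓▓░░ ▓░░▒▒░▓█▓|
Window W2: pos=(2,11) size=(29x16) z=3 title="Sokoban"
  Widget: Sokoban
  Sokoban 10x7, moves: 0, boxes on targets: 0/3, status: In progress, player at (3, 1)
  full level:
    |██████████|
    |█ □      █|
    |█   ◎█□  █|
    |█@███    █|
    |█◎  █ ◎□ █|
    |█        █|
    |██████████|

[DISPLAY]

                                  
                                  
                                  
                                  
                                  
                                  
                                  
━━━━━━━━━━━━┓                     
            ┃━━┓━━━━━━━━━━━━━━━━━━
────────────┨  ┃oard              
            ┃──┨──────────────────
            ┃ ▓┃3 4 5 6           
            ┃▒▒┃   L              
            ┃█ ┃                  
            ┃ █┃       ·       L  
            ┃░▓┃       │          
            ┃░░┃   · ─ ·          


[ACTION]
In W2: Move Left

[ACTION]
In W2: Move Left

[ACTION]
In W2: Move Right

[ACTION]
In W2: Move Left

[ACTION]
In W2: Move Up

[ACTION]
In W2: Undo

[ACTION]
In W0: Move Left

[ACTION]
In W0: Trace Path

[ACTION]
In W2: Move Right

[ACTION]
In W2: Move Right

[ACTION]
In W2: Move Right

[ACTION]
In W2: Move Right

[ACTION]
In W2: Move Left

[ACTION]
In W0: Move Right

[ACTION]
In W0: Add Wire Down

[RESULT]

                                  
                                  
                                  
                                  
                                  
                                  
                                  
━━━━━━━━━━━━┓                     
            ┃━━┓━━━━━━━━━━━━━━━━━━
────────────┨  ┃oard              
            ┃──┨──────────────────
            ┃ ▓┃3 4 5 6           
            ┃▒▒┃]  L              
            ┃█ ┃                  
            ┃ █┃       ·       L  
            ┃░▓┃       │          
            ┃░░┃   · ─ ·          


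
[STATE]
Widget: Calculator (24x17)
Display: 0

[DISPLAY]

                       0
┌───┬───┬───┬───┐       
│ 7 │ 8 │ 9 │ ÷ │       
├───┼───┼───┼───┤       
│ 4 │ 5 │ 6 │ × │       
├───┼───┼───┼───┤       
│ 1 │ 2 │ 3 │ - │       
├───┼───┼───┼───┤       
│ 0 │ . │ = │ + │       
├───┼───┼───┼───┤       
│ C │ MC│ MR│ M+│       
└───┴───┴───┴───┘       
                        
                        
                        
                        
                        


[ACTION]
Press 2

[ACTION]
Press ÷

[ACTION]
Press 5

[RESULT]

                       5
┌───┬───┬───┬───┐       
│ 7 │ 8 │ 9 │ ÷ │       
├───┼───┼───┼───┤       
│ 4 │ 5 │ 6 │ × │       
├───┼───┼───┼───┤       
│ 1 │ 2 │ 3 │ - │       
├───┼───┼───┼───┤       
│ 0 │ . │ = │ + │       
├───┼───┼───┼───┤       
│ C │ MC│ MR│ M+│       
└───┴───┴───┴───┘       
                        
                        
                        
                        
                        


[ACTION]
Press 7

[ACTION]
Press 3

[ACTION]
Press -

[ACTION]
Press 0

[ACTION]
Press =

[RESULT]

          0.003490401396
┌───┬───┬───┬───┐       
│ 7 │ 8 │ 9 │ ÷ │       
├───┼───┼───┼───┤       
│ 4 │ 5 │ 6 │ × │       
├───┼───┼───┼───┤       
│ 1 │ 2 │ 3 │ - │       
├───┼───┼───┼───┤       
│ 0 │ . │ = │ + │       
├───┼───┼───┼───┤       
│ C │ MC│ MR│ M+│       
└───┴───┴───┴───┘       
                        
                        
                        
                        
                        


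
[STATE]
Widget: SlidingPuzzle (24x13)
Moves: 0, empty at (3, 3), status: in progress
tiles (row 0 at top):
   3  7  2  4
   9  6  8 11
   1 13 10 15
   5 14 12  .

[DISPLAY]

┌────┬────┬────┬────┐   
│  3 │  7 │  2 │  4 │   
├────┼────┼────┼────┤   
│  9 │  6 │  8 │ 11 │   
├────┼────┼────┼────┤   
│  1 │ 13 │ 10 │ 15 │   
├────┼────┼────┼────┤   
│  5 │ 14 │ 12 │    │   
└────┴────┴────┴────┘   
Moves: 0                
                        
                        
                        


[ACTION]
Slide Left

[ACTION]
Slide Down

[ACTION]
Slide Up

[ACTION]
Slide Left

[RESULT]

┌────┬────┬────┬────┐   
│  3 │  7 │  2 │  4 │   
├────┼────┼────┼────┤   
│  9 │  6 │  8 │ 11 │   
├────┼────┼────┼────┤   
│  1 │ 13 │ 10 │ 15 │   
├────┼────┼────┼────┤   
│  5 │ 14 │ 12 │    │   
└────┴────┴────┴────┘   
Moves: 2                
                        
                        
                        


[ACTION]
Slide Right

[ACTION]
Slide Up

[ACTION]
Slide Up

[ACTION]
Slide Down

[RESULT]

┌────┬────┬────┬────┐   
│  3 │  7 │  2 │  4 │   
├────┼────┼────┼────┤   
│  9 │  6 │  8 │ 11 │   
├────┼────┼────┼────┤   
│  1 │ 13 │    │ 15 │   
├────┼────┼────┼────┤   
│  5 │ 14 │ 10 │ 12 │   
└────┴────┴────┴────┘   
Moves: 4                
                        
                        
                        


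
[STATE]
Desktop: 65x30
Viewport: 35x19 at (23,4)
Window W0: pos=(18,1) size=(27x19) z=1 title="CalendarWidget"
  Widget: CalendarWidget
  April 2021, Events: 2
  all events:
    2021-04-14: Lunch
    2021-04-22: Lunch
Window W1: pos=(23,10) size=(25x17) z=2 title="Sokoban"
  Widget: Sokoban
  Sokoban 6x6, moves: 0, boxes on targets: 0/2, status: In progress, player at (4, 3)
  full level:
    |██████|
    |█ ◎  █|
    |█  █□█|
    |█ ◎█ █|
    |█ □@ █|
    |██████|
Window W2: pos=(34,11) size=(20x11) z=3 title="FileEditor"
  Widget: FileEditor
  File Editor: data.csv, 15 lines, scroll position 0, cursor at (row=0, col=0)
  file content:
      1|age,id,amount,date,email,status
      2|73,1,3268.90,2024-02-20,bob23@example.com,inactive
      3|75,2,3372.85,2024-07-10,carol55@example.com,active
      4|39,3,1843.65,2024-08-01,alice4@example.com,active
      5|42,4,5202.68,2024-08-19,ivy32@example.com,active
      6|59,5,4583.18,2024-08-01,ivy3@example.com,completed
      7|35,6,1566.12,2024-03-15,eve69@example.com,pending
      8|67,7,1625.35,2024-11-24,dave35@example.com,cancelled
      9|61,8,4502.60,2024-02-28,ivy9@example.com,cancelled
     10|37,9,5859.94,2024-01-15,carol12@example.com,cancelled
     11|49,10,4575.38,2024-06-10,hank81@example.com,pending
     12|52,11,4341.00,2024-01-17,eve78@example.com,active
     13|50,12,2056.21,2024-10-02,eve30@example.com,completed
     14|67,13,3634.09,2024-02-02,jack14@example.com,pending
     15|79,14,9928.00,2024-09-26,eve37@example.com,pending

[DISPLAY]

    April 2021       ┃             
u We Th Fr Sa Su     ┃             
      1  2  3  4     ┃             
6  7  8  9 10 11     ┃             
3 14* 15 16 17 18    ┃             
0 21 22* 23 24 25    ┃             
┏━━━━━━━━━━━━━━━━━━━━━━━┓          
┃ Sokoban  ┏━━━━━━━━━━━━━━━━━━┓    
┠──────────┃ FileEditor       ┃    
┃██████    ┠──────────────────┨    
┃█ ◎  █    ┃█ge,id,amount,dat▲┃    
┃█  █□█    ┃73,1,3268.90,2024█┃    
┃█ ◎█ █    ┃75,2,3372.85,2024░┃    
┃█ □@ █    ┃39,3,1843.65,2024░┃    
┃██████    ┃42,4,5202.68,2024░┃    
┃Moves: 0  ┃59,5,4583.18,2024░┃    
┃          ┃35,6,1566.12,2024▼┃    
┃          ┗━━━━━━━━━━━━━━━━━━┛    
┃                       ┃          


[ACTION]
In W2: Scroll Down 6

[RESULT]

    April 2021       ┃             
u We Th Fr Sa Su     ┃             
      1  2  3  4     ┃             
6  7  8  9 10 11     ┃             
3 14* 15 16 17 18    ┃             
0 21 22* 23 24 25    ┃             
┏━━━━━━━━━━━━━━━━━━━━━━━┓          
┃ Sokoban  ┏━━━━━━━━━━━━━━━━━━┓    
┠──────────┃ FileEditor       ┃    
┃██████    ┠──────────────────┨    
┃█ ◎  █    ┃35,6,1566.12,2024▲┃    
┃█  █□█    ┃67,7,1625.35,2024░┃    
┃█ ◎█ █    ┃61,8,4502.60,2024░┃    
┃█ □@ █    ┃37,9,5859.94,2024░┃    
┃██████    ┃49,10,4575.38,202█┃    
┃Moves: 0  ┃52,11,4341.00,202░┃    
┃          ┃50,12,2056.21,202▼┃    
┃          ┗━━━━━━━━━━━━━━━━━━┛    
┃                       ┃          


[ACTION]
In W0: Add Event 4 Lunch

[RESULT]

    April 2021       ┃             
u We Th Fr Sa Su     ┃             
      1  2  3  4*    ┃             
6  7  8  9 10 11     ┃             
3 14* 15 16 17 18    ┃             
0 21 22* 23 24 25    ┃             
┏━━━━━━━━━━━━━━━━━━━━━━━┓          
┃ Sokoban  ┏━━━━━━━━━━━━━━━━━━┓    
┠──────────┃ FileEditor       ┃    
┃██████    ┠──────────────────┨    
┃█ ◎  █    ┃35,6,1566.12,2024▲┃    
┃█  █□█    ┃67,7,1625.35,2024░┃    
┃█ ◎█ █    ┃61,8,4502.60,2024░┃    
┃█ □@ █    ┃37,9,5859.94,2024░┃    
┃██████    ┃49,10,4575.38,202█┃    
┃Moves: 0  ┃52,11,4341.00,202░┃    
┃          ┃50,12,2056.21,202▼┃    
┃          ┗━━━━━━━━━━━━━━━━━━┛    
┃                       ┃          


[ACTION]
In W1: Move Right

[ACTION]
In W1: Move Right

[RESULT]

    April 2021       ┃             
u We Th Fr Sa Su     ┃             
      1  2  3  4*    ┃             
6  7  8  9 10 11     ┃             
3 14* 15 16 17 18    ┃             
0 21 22* 23 24 25    ┃             
┏━━━━━━━━━━━━━━━━━━━━━━━┓          
┃ Sokoban  ┏━━━━━━━━━━━━━━━━━━┓    
┠──────────┃ FileEditor       ┃    
┃██████    ┠──────────────────┨    
┃█ ◎  █    ┃35,6,1566.12,2024▲┃    
┃█  █□█    ┃67,7,1625.35,2024░┃    
┃█ ◎█ █    ┃61,8,4502.60,2024░┃    
┃█ □ @█    ┃37,9,5859.94,2024░┃    
┃██████    ┃49,10,4575.38,202█┃    
┃Moves: 1  ┃52,11,4341.00,202░┃    
┃          ┃50,12,2056.21,202▼┃    
┃          ┗━━━━━━━━━━━━━━━━━━┛    
┃                       ┃          


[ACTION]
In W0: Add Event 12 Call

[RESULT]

    April 2021       ┃             
u We Th Fr Sa Su     ┃             
      1  2  3  4*    ┃             
6  7  8  9 10 11     ┃             
13 14* 15 16 17 18   ┃             
0 21 22* 23 24 25    ┃             
┏━━━━━━━━━━━━━━━━━━━━━━━┓          
┃ Sokoban  ┏━━━━━━━━━━━━━━━━━━┓    
┠──────────┃ FileEditor       ┃    
┃██████    ┠──────────────────┨    
┃█ ◎  █    ┃35,6,1566.12,2024▲┃    
┃█  █□█    ┃67,7,1625.35,2024░┃    
┃█ ◎█ █    ┃61,8,4502.60,2024░┃    
┃█ □ @█    ┃37,9,5859.94,2024░┃    
┃██████    ┃49,10,4575.38,202█┃    
┃Moves: 1  ┃52,11,4341.00,202░┃    
┃          ┃50,12,2056.21,202▼┃    
┃          ┗━━━━━━━━━━━━━━━━━━┛    
┃                       ┃          


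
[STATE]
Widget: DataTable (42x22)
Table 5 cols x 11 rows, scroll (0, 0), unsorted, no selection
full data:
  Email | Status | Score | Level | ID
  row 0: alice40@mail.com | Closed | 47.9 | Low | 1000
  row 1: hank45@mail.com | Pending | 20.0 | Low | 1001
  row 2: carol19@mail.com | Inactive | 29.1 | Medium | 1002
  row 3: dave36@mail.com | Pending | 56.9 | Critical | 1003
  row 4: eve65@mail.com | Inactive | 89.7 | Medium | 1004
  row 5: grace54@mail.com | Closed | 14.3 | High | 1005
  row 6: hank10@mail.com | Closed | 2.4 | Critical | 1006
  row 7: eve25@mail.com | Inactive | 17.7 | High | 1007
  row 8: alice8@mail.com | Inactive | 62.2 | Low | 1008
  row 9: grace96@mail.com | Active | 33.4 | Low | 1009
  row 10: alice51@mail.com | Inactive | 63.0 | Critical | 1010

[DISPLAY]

Email           │Status  │Score│Level   │I
────────────────┼────────┼─────┼────────┼─
alice40@mail.com│Closed  │47.9 │Low     │1
hank45@mail.com │Pending │20.0 │Low     │1
carol19@mail.com│Inactive│29.1 │Medium  │1
dave36@mail.com │Pending │56.9 │Critical│1
eve65@mail.com  │Inactive│89.7 │Medium  │1
grace54@mail.com│Closed  │14.3 │High    │1
hank10@mail.com │Closed  │2.4  │Critical│1
eve25@mail.com  │Inactive│17.7 │High    │1
alice8@mail.com │Inactive│62.2 │Low     │1
grace96@mail.com│Active  │33.4 │Low     │1
alice51@mail.com│Inactive│63.0 │Critical│1
                                          
                                          
                                          
                                          
                                          
                                          
                                          
                                          
                                          


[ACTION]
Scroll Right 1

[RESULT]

mail           │Status  │Score│Level   │ID
───────────────┼────────┼─────┼────────┼──
lice40@mail.com│Closed  │47.9 │Low     │10
ank45@mail.com │Pending │20.0 │Low     │10
arol19@mail.com│Inactive│29.1 │Medium  │10
ave36@mail.com │Pending │56.9 │Critical│10
ve65@mail.com  │Inactive│89.7 │Medium  │10
race54@mail.com│Closed  │14.3 │High    │10
ank10@mail.com │Closed  │2.4  │Critical│10
ve25@mail.com  │Inactive│17.7 │High    │10
lice8@mail.com │Inactive│62.2 │Low     │10
race96@mail.com│Active  │33.4 │Low     │10
lice51@mail.com│Inactive│63.0 │Critical│10
                                          
                                          
                                          
                                          
                                          
                                          
                                          
                                          
                                          


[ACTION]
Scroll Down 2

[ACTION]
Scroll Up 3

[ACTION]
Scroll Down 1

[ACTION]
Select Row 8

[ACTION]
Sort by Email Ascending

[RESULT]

mail          ▲│Status  │Score│Level   │ID
───────────────┼────────┼─────┼────────┼──
lice40@mail.com│Closed  │47.9 │Low     │10
lice51@mail.com│Inactive│63.0 │Critical│10
lice8@mail.com │Inactive│62.2 │Low     │10
arol19@mail.com│Inactive│29.1 │Medium  │10
ave36@mail.com │Pending │56.9 │Critical│10
ve25@mail.com  │Inactive│17.7 │High    │10
ve65@mail.com  │Inactive│89.7 │Medium  │10
race54@mail.com│Closed  │14.3 │High    │10
race96@mail.com│Active  │33.4 │Low     │10
ank10@mail.com │Closed  │2.4  │Critical│10
ank45@mail.com │Pending │20.0 │Low     │10
                                          
                                          
                                          
                                          
                                          
                                          
                                          
                                          
                                          
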